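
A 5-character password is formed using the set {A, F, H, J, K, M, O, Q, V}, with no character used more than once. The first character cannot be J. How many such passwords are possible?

13440

The first character has 9−1 = 8 choices (anything except J).
The remaining 4 characters are filled from the other 8 symbols without repetition: 8 × 7 × 6 × 5 = 1680.
Total: 8 × 1680 = 13440.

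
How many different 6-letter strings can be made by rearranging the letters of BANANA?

Letter multiplicities in BANANA: A×3, B×1, N×2.
So there are 6! / (3!·2!) = 60 distinguishable arrangements.

60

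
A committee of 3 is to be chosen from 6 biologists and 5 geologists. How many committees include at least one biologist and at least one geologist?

Total 3-person selections from all 11: C(11,3) = 165.
Subtract selections that omit an entire group: no biologists → C(5,3) = 10; no geologists → C(6,3) = 20.
Both groups omitted at once is impossible, so 165 − 30 = 135.

135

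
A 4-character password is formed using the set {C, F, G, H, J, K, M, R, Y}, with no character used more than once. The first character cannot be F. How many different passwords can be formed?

The first character has 9−1 = 8 choices (anything except F).
The remaining 3 characters are filled from the other 8 symbols without repetition: 8 × 7 × 6 = 336.
Total: 8 × 336 = 2688.

2688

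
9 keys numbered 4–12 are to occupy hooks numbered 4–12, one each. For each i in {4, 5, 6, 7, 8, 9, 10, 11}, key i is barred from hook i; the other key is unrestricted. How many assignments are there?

Let Aᵢ (for 4 ≤ i ≤ 11) be the placements that put key i in its forbidden hook. Any j of these fix j positions, leaving (9−j)! ways to fill the rest, and there are C(8,j) ways to pick which j.
By inclusion–exclusion, the number of valid placements is Σ_{j=0}^{8} (−1)^j C(8,j)·(9−j)!.
Computing: 362880 − 322560 + 141120 − 40320 + 8400 − 1344 + 168 − 16 + 1 = 148329.

148329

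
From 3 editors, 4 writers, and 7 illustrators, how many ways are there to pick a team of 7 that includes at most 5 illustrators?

3382

Split by how many illustrators are chosen (0 through 5).
Sum: C(7,0)·C(7,7) + C(7,1)·C(7,6) + C(7,2)·C(7,5) + C(7,3)·C(7,4) + C(7,4)·C(7,3) + C(7,5)·C(7,2) = 1 + 49 + 441 + 1225 + 1225 + 441 = 3382.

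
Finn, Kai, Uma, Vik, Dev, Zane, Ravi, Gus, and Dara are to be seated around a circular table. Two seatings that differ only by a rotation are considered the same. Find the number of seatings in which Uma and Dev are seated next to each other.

10080

Glue Uma and Dev into a block (2 internal orders). Seating 8 units around a circle gives (7)! arrangements.
So 2 × (7)! = 2 × 5040 = 10080.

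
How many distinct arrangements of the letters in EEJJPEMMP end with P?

Fix P in the last position and arrange the remaining 8 letters.
Those 8 letters have E appearing 3 times, J appearing twice, and M appearing twice, giving (8)!/(3!·2!·2!) = 1680.

1680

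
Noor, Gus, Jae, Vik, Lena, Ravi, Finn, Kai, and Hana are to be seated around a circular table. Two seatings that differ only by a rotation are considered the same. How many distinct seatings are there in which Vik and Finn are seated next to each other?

10080

Glue Vik and Finn into a block (2 internal orders). Seating 8 units around a circle gives (7)! arrangements.
So 2 × (7)! = 2 × 5040 = 10080.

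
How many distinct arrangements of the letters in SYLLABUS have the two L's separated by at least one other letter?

7560

There are 8!/(2!·2!) = 10080 arrangements of SYLLABUS in total.
If the two L's are adjacent, glue them into one block, leaving 7 items to arrange: (7)!/(2!) = 2520 ways.
Hence 10080 − 2520 = 7560.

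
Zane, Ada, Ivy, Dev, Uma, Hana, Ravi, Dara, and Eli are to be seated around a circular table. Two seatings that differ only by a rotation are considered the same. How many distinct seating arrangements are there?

Around a circle, 9 distinct people have 9!/9 = (8)! = 40320 rotationally distinct seatings.

40320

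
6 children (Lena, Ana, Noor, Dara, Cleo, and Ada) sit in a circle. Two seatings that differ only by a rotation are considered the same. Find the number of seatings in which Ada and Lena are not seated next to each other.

Without the restriction there are (5)! = 120 seatings.
Seatings with Ada beside Lena: treat them as a block with 2 internal orders, giving 2 × (4)! = 48.
Subtracting, 120 − 48 = 72.

72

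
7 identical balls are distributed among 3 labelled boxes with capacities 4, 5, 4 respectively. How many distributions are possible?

Ignoring the caps, the number of non-negative solutions to x_1+…+x_3 = 7 is C(9,2) = 36.
Subtract solutions that violate a single cap (substitute x_i' = x_i − (cap_i+1)): x_1 ≥ 5 gives C(4,2) = 6; x_2 ≥ 6 gives C(3,2) = 3; x_3 ≥ 5 gives C(4,2) = 6. Together 15.
No two caps can be exceeded simultaneously, so the pair terms are all 0.
By inclusion–exclusion the count is 36 − 15 + 0 = 21.

21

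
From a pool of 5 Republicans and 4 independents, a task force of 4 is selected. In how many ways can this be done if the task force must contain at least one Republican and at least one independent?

120

Unrestricted: C(9,4) = 126 ways to pick any 4 of the 9.
Subtract selections that omit an entire group: no Republicans → C(4,4) = 1; no independents → C(5,4) = 5.
Both groups omitted at once is impossible, so 126 − 6 = 120.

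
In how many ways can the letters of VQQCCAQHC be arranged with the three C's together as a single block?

840

Treat the 3 copies of C as a single block. The multiset to arrange is then {CCC, A, H, Q, Q, Q, V}, 7 items in all.
That gives (7)!/(3!) = 840 arrangements.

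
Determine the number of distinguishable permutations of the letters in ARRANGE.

Letter multiplicities in ARRANGE: A×2, E×1, G×1, N×1, R×2.
So there are 7! / (2!·2!) = 1260 distinguishable arrangements.

1260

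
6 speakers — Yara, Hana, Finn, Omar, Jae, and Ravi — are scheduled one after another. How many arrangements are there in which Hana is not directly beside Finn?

480

There are 6! = 720 arrangements in all. If Hana and Finn are adjacent, merging them into one block gives 2·(5)! = 240 arrangements.
So 720 − 240 = 480 arrangements keep them apart.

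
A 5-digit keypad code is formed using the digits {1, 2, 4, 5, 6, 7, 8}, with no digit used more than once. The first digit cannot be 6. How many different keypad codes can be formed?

2160

The first digit has 7−1 = 6 choices (anything except 6).
The remaining 4 digits are filled from the other 6 symbols without repetition: 6 × 5 × 4 × 3 = 360.
Total: 6 × 360 = 2160.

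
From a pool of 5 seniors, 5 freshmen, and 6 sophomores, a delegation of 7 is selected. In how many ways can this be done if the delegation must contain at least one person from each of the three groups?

Total 7-person selections from all 16: C(16,7) = 11440.
Selections missing a whole group: no seniors → C(11,7) = 330; no freshmen → C(11,7) = 330; no sophomores → C(10,7) = 120.
Add back selections omitting two groups (i.e. drawn from a single group): C(5,7) + C(5,7) + C(6,7) = 0.
By inclusion–exclusion: 11440 − 780 + 0 = 10660.

10660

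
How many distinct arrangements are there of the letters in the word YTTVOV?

180

The 6 letters of YTTVOV have repeats: T appearing twice and V appearing twice.
So there are 6! / (2!·2!) = 180 distinguishable arrangements.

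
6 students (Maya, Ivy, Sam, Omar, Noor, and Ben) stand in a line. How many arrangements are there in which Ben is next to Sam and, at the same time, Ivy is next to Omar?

Treat {Ben,Sam} as one block (2 orders) and {Ivy,Omar} as another (2 orders).
That leaves 4 units to arrange: 2 × 2 × 4! = 4 × 24 = 96.

96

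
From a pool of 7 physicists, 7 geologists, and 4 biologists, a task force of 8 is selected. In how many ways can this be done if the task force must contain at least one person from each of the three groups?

With no constraint there are C(18,8) = 43758 possible selections.
Selections missing a whole group: no physicists → C(11,8) = 165; no geologists → C(11,8) = 165; no biologists → C(14,8) = 3003.
Add back selections omitting two groups (i.e. drawn from a single group): C(7,8) + C(7,8) + C(4,8) = 0.
By inclusion–exclusion: 43758 − 3333 + 0 = 40425.

40425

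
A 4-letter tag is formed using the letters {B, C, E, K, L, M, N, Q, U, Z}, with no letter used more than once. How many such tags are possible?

With no repetition, fill the 4 letters in order: 10 choices, then 9, down to 7.
10 × 9 × 8 × 7 = 5040.

5040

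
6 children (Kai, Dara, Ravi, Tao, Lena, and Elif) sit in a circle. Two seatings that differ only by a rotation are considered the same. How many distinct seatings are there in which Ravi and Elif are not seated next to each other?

Without the restriction there are (5)! = 120 seatings.
Seatings with Ravi beside Elif: treat them as a block with 2 internal orders, giving 2 × (4)! = 48.
Subtracting, 120 − 48 = 72.

72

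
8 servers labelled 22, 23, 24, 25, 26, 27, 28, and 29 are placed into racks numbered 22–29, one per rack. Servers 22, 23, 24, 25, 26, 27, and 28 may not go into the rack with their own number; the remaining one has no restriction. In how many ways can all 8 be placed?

16687

Let Aᵢ (for 22 ≤ i ≤ 28) be the placements that put server i in its forbidden rack. Any j of these fix j positions, leaving (8−j)! ways to fill the rest, and there are C(7,j) ways to pick which j.
By inclusion–exclusion, the number of valid placements is Σ_{j=0}^{7} (−1)^j C(7,j)·(8−j)!.
Computing: 40320 − 35280 + 15120 − 4200 + 840 − 126 + 14 − 1 = 16687.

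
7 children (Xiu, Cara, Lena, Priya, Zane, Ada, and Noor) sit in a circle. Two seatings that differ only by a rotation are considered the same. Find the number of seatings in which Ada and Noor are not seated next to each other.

Without the restriction there are (6)! = 720 seatings.
Seatings with Ada beside Noor: treat them as a block with 2 internal orders, giving 2 × (5)! = 240.
Subtracting, 720 − 240 = 480.

480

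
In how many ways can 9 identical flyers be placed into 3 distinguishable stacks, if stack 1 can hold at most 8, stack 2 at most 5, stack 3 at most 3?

23

By stars and bars, unrestricted non-negative solutions to x_1+…+x_3 = 9 number C(9+2,2) = 55.
Subtract solutions that violate a single cap (substitute x_i' = x_i − (cap_i+1)): x_1 ≥ 9 gives C(2,2) = 1; x_2 ≥ 6 gives C(5,2) = 10; x_3 ≥ 4 gives C(7,2) = 21. Together 32.
No two caps can be exceeded simultaneously, so the pair terms are all 0.
By inclusion–exclusion the count is 55 − 32 + 0 = 23.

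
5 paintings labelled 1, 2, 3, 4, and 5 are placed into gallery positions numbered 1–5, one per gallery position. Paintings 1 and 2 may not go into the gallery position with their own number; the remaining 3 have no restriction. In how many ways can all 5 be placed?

Let Aᵢ (for i ∈ {1, 2}) be the placements that put painting i in its forbidden gallery position. Any j of these fix j positions, leaving (5−j)! ways to fill the rest, and there are C(2,j) ways to pick which j.
By inclusion–exclusion, the number of valid placements is Σ_{j=0}^{2} (−1)^j C(2,j)·(5−j)!.
Computing: 120 − 48 + 6 = 78.

78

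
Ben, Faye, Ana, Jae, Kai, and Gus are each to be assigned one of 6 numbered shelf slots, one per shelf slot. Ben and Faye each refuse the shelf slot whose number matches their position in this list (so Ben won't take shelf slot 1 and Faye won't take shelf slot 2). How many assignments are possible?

504

Let Aᵢ (for i ∈ {1, 2}) be the placements that put person i in their forbidden shelf slot. Any j of these fix j positions, leaving (6−j)! ways to fill the rest, and there are C(2,j) ways to pick which j.
By inclusion–exclusion, the number of valid placements is Σ_{j=0}^{2} (−1)^j C(2,j)·(6−j)!.
Computing: 720 − 240 + 24 = 504.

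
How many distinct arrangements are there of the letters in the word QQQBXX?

Letter multiplicities in QQQBXX: B×1, Q×3, X×2.
Dividing 6! = 720 by 3!·2! = 12 for the repeated letters gives 60.

60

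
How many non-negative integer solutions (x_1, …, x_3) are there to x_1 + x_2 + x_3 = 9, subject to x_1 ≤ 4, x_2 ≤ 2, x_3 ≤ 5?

6

Without the upper bounds there are C(11,2) = 55 ways to split 9 among 3 variables.
Subtract solutions that violate a single cap (substitute x_i' = x_i − (cap_i+1)): x_1 ≥ 5 gives C(6,2) = 15; x_2 ≥ 3 gives C(8,2) = 28; x_3 ≥ 6 gives C(5,2) = 10. Together 53.
Add back pairs where two caps are both exceeded: 3 + 0 + 1 = 4.
By inclusion–exclusion the count is 55 − 53 + 4 = 6.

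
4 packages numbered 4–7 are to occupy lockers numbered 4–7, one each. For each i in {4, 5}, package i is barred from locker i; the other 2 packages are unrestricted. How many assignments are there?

Let Aᵢ (for i ∈ {4, 5}) be the placements that put package i in its forbidden locker. Any j of these fix j positions, leaving (4−j)! ways to fill the rest, and there are C(2,j) ways to pick which j.
By inclusion–exclusion, the number of valid placements is Σ_{j=0}^{2} (−1)^j C(2,j)·(4−j)!.
Computing: 24 − 12 + 2 = 14.

14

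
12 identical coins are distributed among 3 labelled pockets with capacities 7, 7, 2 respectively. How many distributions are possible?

By stars and bars, unrestricted non-negative solutions to x_1+…+x_3 = 12 number C(12+2,2) = 91.
Subtract solutions that violate a single cap (substitute x_i' = x_i − (cap_i+1)): x_1 ≥ 8 gives C(6,2) = 15; x_2 ≥ 8 gives C(6,2) = 15; x_3 ≥ 3 gives C(11,2) = 55. Together 85.
Add back pairs where two caps are both exceeded: 0 + 3 + 3 = 6.
By inclusion–exclusion the count is 91 − 85 + 6 = 12.

12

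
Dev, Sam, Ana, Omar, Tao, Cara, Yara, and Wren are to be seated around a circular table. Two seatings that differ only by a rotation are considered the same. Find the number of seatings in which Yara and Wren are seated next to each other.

1440

Treat {Yara, Wren} as one unit (2 internal orders) and seat the resulting 7 units around the table: (6)! circular arrangements.
So 2 × (6)! = 2 × 720 = 1440.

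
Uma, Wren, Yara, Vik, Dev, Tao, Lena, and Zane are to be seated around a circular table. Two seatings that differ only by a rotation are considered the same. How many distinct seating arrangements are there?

Seat Uma anywhere (absorbing the rotational symmetry), then permute the other 7: (7)! = 5040.

5040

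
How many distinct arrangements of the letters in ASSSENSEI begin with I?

Fix I in the first position and arrange the remaining 8 letters.
Those 8 letters have E appearing twice and S appearing 4 times, giving (8)!/(4!·2!) = 840.

840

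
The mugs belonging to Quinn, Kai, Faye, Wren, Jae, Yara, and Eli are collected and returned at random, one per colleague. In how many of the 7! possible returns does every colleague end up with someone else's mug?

1854

This is the derangement count D_7: permutations of 7 items with no fixed point.
By inclusion–exclusion this is Σ_{j=0}^{7} (−1)^j C(7,j)·(7−j)!.
Computing: 5040 − 5040 + 2520 − 840 + 210 − 42 + 7 − 1 = 1854.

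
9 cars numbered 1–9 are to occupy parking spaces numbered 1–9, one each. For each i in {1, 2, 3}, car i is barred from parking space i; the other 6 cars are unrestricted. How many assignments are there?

256320

Let Aᵢ (for i ∈ {1, 2, 3}) be the placements that put car i in its forbidden parking space. Any j of these fix j positions, leaving (9−j)! ways to fill the rest, and there are C(3,j) ways to pick which j.
By inclusion–exclusion, the number of valid placements is Σ_{j=0}^{3} (−1)^j C(3,j)·(9−j)!.
Computing: 362880 − 120960 + 15120 − 720 = 256320.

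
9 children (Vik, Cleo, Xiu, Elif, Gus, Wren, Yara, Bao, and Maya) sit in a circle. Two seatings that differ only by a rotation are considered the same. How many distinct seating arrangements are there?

Around a circle, 9 distinct people have 9!/9 = (8)! = 40320 rotationally distinct seatings.

40320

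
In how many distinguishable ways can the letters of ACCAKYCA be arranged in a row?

Letter multiplicities in ACCAKYCA: A×3, C×3, K×1, Y×1.
The number of distinct arrangements is 8!/(3!·3!) = 40320/36 = 1120.

1120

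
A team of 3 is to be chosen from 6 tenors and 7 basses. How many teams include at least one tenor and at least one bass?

231

Unrestricted: C(13,3) = 286 ways to pick any 3 of the 13.
Subtract selections that omit an entire group: no tenors → C(7,3) = 35; no basses → C(6,3) = 20.
Both groups omitted at once is impossible, so 286 − 55 = 231.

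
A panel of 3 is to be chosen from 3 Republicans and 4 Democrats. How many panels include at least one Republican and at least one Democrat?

Unrestricted: C(7,3) = 35 ways to pick any 3 of the 7.
Selections missing a whole group: no Republicans → C(4,3) = 4; no Democrats → C(3,3) = 1.
Both groups omitted at once is impossible, so 35 − 5 = 30.

30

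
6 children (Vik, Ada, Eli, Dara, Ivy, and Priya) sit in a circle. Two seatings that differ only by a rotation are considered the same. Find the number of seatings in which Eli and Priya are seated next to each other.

Treat {Eli, Priya} as one unit (2 internal orders) and seat the resulting 5 units around the table: (4)! circular arrangements.
So 2 × (4)! = 2 × 24 = 48.

48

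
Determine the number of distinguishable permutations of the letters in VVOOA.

30

Letter multiplicities in VVOOA: A×1, O×2, V×2.
The number of distinct arrangements is 5!/(2!·2!) = 120/4 = 30.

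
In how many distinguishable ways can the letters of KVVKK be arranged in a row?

10

KVVKK has 5 letters with K appearing 3 times and V appearing twice.
Dividing 5! = 120 by 3!·2! = 12 for the repeated letters gives 10.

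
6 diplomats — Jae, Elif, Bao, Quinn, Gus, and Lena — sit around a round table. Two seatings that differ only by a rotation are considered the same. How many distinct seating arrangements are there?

Around a circle, 6 distinct people have 6!/6 = (5)! = 120 rotationally distinct seatings.

120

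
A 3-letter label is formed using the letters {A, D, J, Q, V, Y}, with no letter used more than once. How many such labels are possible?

120

Choose and order 3 of the 6 symbols: the first letter has 6 options, the next 5, then 4.
That product is 6 × 5 × 4 = 120.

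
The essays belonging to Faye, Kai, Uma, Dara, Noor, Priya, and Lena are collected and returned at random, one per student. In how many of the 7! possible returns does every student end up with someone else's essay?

1854

Let Aᵢ be the assignments in which student i gets their own essay. We want the size of the complement of A₁∪…∪A_7.
By inclusion–exclusion this is Σ_{j=0}^{7} (−1)^j C(7,j)·(7−j)!.
Computing: 5040 − 5040 + 2520 − 840 + 210 − 42 + 7 − 1 = 1854.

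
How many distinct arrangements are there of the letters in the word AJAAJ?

The 5 letters of AJAAJ have repeats: A appearing 3 times and J appearing twice.
Dividing 5! = 120 by 3!·2! = 12 for the repeated letters gives 10.

10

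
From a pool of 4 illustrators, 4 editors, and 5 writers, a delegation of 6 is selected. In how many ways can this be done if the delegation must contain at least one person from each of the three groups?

1520

Unrestricted: C(13,6) = 1716 ways to pick any 6 of the 13.
Selections missing a whole group: no illustrators → C(9,6) = 84; no editors → C(9,6) = 84; no writers → C(8,6) = 28.
Add back selections omitting two groups (i.e. drawn from a single group): C(4,6) + C(4,6) + C(5,6) = 0.
By inclusion–exclusion: 1716 − 196 + 0 = 1520.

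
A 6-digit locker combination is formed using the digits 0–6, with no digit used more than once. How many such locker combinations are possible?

This is a permutation of 6 out of 7: P(7,6) = 7!/1!.
That product is 7 × 6 × 5 × 4 × 3 × 2 = 5040.

5040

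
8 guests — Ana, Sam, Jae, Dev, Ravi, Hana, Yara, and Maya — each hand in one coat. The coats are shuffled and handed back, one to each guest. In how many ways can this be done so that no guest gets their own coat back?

Count assignments avoiding every fixed point. For any j of the 8 guests fixed to their own coat, the other 8−j can be arranged in (8−j)! ways.
By inclusion–exclusion this is Σ_{j=0}^{8} (−1)^j C(8,j)·(8−j)!.
Computing: 40320 − 40320 + 20160 − 6720 + 1680 − 336 + 56 − 8 + 1 = 14833.

14833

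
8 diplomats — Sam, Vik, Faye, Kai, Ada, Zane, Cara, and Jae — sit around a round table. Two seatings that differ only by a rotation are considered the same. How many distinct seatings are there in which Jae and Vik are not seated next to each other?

3600

Without the restriction there are (7)! = 5040 seatings.
Seatings with Jae beside Vik: treat them as a block with 2 internal orders, giving 2 × (6)! = 1440.
Subtracting, 5040 − 1440 = 3600.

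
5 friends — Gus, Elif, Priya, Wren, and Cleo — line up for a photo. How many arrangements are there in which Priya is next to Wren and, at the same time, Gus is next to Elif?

Treat {Priya,Wren} as one block (2 orders) and {Gus,Elif} as another (2 orders).
That leaves 3 units to arrange: 2 × 2 × 3! = 4 × 6 = 24.

24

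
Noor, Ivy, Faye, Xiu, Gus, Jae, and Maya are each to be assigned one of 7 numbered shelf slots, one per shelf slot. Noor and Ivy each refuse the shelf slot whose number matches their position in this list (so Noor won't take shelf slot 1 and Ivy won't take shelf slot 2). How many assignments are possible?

Let Aᵢ (for i ∈ {1, 2}) be the placements that put person i in their forbidden shelf slot. Any j of these fix j positions, leaving (7−j)! ways to fill the rest, and there are C(2,j) ways to pick which j.
By inclusion–exclusion, the number of valid placements is Σ_{j=0}^{2} (−1)^j C(2,j)·(7−j)!.
Computing: 5040 − 1440 + 120 = 3720.

3720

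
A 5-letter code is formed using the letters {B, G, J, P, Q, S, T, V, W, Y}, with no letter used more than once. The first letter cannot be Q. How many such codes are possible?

27216

The first letter has 10−1 = 9 choices (anything except Q).
The remaining 4 letters are filled from the other 9 symbols without repetition: 9 × 8 × 7 × 6 = 3024.
Total: 9 × 3024 = 27216.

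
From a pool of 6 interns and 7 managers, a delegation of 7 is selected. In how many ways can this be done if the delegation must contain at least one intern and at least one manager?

1715

Total 7-person selections from all 13: C(13,7) = 1716.
Subtract selections that omit an entire group: no interns → C(7,7) = 1; no managers → C(6,7) = 0.
Both groups omitted at once is impossible, so 1716 − 1 = 1715.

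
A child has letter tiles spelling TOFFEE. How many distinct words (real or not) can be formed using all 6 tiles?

The 6 letters of TOFFEE have repeats: E appearing twice and F appearing twice.
Dividing 6! = 720 by 2!·2! = 4 for the repeated letters gives 180.

180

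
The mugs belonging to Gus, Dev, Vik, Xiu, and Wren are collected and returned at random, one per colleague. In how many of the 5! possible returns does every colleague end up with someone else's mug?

44

Let Aᵢ be the assignments in which colleague i gets their own mug. We want the size of the complement of A₁∪…∪A_5.
By inclusion–exclusion this is Σ_{j=0}^{5} (−1)^j C(5,j)·(5−j)!.
Computing: 120 − 120 + 60 − 20 + 5 − 1 = 44.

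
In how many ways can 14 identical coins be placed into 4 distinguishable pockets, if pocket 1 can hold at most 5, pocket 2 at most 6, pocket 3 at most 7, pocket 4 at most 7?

233

By stars and bars, unrestricted non-negative solutions to x_1+…+x_4 = 14 number C(14+3,3) = 680.
Subtract solutions that violate a single cap (substitute x_i' = x_i − (cap_i+1)): x_1 ≥ 6 gives C(11,3) = 165; x_2 ≥ 7 gives C(10,3) = 120; x_3 ≥ 8 gives C(9,3) = 84; x_4 ≥ 8 gives C(9,3) = 84. Together 453.
Add back pairs where two caps are both exceeded: 4 + 1 + 1 + 0 + 0 + 0 = 6.
By inclusion–exclusion the count is 680 − 453 + 6 = 233.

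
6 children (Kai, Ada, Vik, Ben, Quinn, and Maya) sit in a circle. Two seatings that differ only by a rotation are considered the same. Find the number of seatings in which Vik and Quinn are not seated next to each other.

All circular seatings of 6 people number (5)! = 120.
Those with Vik next to Quinn: fuse the pair into one unit and seat 5 units around a circle — 2·(4)! = 48.
Subtracting, 120 − 48 = 72.

72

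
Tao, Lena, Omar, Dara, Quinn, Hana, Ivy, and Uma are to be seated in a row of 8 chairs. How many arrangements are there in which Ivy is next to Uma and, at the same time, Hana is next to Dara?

Treat {Ivy,Uma} as one block (2 orders) and {Hana,Dara} as another (2 orders).
That leaves 6 units to arrange: 2 × 2 × 6! = 4 × 720 = 2880.

2880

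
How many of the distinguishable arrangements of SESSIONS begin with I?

210

Fix I in the first position and arrange the remaining 7 letters.
Those 7 letters have S appearing 4 times, giving (7)!/(4!) = 210.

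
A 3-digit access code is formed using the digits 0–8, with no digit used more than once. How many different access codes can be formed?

Choose and order 3 of the 9 symbols: the first digit has 9 options, the next 8, then 7.
That product is 9 × 8 × 7 = 504.

504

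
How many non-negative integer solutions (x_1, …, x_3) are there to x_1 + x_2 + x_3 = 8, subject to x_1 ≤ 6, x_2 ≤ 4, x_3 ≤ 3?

By stars and bars, unrestricted non-negative solutions to x_1+…+x_3 = 8 number C(8+2,2) = 45.
Subtract solutions that violate a single cap (substitute x_i' = x_i − (cap_i+1)): x_1 ≥ 7 gives C(3,2) = 3; x_2 ≥ 5 gives C(5,2) = 10; x_3 ≥ 4 gives C(6,2) = 15. Together 28.
No two caps can be exceeded simultaneously, so the pair terms are all 0.
By inclusion–exclusion the count is 45 − 28 + 0 = 17.

17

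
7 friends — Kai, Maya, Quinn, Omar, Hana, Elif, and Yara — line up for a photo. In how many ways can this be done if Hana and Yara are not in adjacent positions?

3600

Of the 7! = 5040 arrangements, those with Hana and Yara adjacent number 2 × 6! = 1440 (treat the pair as a block with 2 internal orders).
Complementary counting: 5040 − 1440 = 3600.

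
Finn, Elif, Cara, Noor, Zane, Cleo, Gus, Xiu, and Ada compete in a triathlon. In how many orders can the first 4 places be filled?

There are 9 choices for 1st place, 8 for 2nd, and so on down to 6 for position 4.
That gives 9 × 8 × 7 × 6 = 3024.

3024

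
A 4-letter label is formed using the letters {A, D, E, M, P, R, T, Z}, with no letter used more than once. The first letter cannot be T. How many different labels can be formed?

1470

The first letter has 8−1 = 7 choices (anything except T).
The remaining 3 letters are filled from the other 7 symbols without repetition: 7 × 6 × 5 = 210.
Total: 7 × 210 = 1470.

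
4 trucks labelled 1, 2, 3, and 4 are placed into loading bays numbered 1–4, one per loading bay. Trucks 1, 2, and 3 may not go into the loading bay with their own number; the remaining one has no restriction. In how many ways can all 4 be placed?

Let Aᵢ (for i ∈ {1, 2, 3}) be the placements that put truck i in its forbidden loading bay. Any j of these fix j positions, leaving (4−j)! ways to fill the rest, and there are C(3,j) ways to pick which j.
By inclusion–exclusion, the number of valid placements is Σ_{j=0}^{3} (−1)^j C(3,j)·(4−j)!.
Computing: 24 − 18 + 6 − 1 = 11.

11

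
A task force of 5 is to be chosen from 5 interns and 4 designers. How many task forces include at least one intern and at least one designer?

Total 5-person selections from all 9: C(9,5) = 126.
Selections missing a whole group: no interns → C(4,5) = 0; no designers → C(5,5) = 1.
Both groups omitted at once is impossible, so 126 − 1 = 125.

125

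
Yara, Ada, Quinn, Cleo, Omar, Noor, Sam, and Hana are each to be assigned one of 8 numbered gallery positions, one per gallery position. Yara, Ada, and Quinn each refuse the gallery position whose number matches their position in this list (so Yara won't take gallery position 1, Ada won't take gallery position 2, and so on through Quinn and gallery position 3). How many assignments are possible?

Let Aᵢ (for i ∈ {1, 2, 3}) be the placements that put person i in their forbidden gallery position. Any j of these fix j positions, leaving (8−j)! ways to fill the rest, and there are C(3,j) ways to pick which j.
By inclusion–exclusion, the number of valid placements is Σ_{j=0}^{3} (−1)^j C(3,j)·(8−j)!.
Computing: 40320 − 15120 + 2160 − 120 = 27240.

27240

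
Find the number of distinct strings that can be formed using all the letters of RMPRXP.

The 6 letters of RMPRXP have repeats: P appearing twice and R appearing twice.
The number of distinct arrangements is 6!/(2!·2!) = 720/4 = 180.

180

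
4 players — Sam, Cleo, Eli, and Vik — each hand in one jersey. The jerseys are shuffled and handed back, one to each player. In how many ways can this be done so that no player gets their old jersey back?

Let Aᵢ be the assignments in which player i gets their old jersey. We want the size of the complement of A₁∪…∪A_4.
By inclusion–exclusion this is Σ_{j=0}^{4} (−1)^j C(4,j)·(4−j)!.
Computing: 24 − 24 + 12 − 4 + 1 = 9.

9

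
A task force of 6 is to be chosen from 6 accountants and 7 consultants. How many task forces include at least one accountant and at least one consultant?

Total 6-person selections from all 13: C(13,6) = 1716.
Selections missing a whole group: no accountants → C(7,6) = 7; no consultants → C(6,6) = 1.
Both groups omitted at once is impossible, so 1716 − 8 = 1708.

1708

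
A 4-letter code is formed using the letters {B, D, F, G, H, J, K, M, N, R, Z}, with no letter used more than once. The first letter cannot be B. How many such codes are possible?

7200

The first letter has 11−1 = 10 choices (anything except B).
The remaining 3 letters are filled from the other 10 symbols without repetition: 10 × 9 × 8 = 720.
Total: 10 × 720 = 7200.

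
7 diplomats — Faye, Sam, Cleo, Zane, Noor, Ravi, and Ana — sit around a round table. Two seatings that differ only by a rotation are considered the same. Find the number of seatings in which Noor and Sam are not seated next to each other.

All circular seatings of 7 people number (6)! = 720.
Those with Noor next to Sam: fuse the pair into one unit and seat 6 units around a circle — 2·(5)! = 240.
Subtracting, 720 − 240 = 480.

480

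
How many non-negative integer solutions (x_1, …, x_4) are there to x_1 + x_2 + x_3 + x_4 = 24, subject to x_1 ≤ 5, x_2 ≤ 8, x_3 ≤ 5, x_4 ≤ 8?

10

By stars and bars, unrestricted non-negative solutions to x_1+…+x_4 = 24 number C(24+3,3) = 2925.
Subtract solutions that violate a single cap (substitute x_i' = x_i − (cap_i+1)): x_1 ≥ 6 gives C(21,3) = 1330; x_2 ≥ 9 gives C(18,3) = 816; x_3 ≥ 6 gives C(21,3) = 1330; x_4 ≥ 9 gives C(18,3) = 816. Together 4292.
Add back pairs where two caps are both exceeded: 220 + 455 + 220 + 220 + 84 + 220 = 1419.
Subtract triples: 20 + 1 + 20 + 1 = 42.
By inclusion–exclusion the count is 2925 − 4292 + 1419 − 42 = 10.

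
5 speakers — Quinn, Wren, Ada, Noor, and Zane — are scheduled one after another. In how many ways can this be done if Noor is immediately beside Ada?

Place the 3 others and the Noor-Ada pair as 4 objects in a line; the pair has 2 internal arrangements.
So the count is 2·(4)! = 48.

48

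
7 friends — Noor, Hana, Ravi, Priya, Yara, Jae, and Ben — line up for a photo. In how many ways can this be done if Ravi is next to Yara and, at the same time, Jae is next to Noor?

480

Treat {Ravi,Yara} as one block (2 orders) and {Jae,Noor} as another (2 orders).
That leaves 5 units to arrange: 2 × 2 × 5! = 4 × 120 = 480.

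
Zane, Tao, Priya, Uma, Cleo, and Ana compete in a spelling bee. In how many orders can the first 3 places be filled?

There are 6 choices for 1st place, 5 for 2nd, and 4 for 3rd.
That gives 6 × 5 × 4 = 120.

120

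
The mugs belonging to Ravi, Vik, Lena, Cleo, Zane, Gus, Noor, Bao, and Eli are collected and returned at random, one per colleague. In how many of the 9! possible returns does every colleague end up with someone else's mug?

This is the derangement count D_9: permutations of 9 items with no fixed point.
By inclusion–exclusion this is Σ_{j=0}^{9} (−1)^j C(9,j)·(9−j)!.
Computing: 362880 − 362880 + 181440 − 60480 + 15120 − 3024 + 504 − 72 + 9 − 1 = 133496.

133496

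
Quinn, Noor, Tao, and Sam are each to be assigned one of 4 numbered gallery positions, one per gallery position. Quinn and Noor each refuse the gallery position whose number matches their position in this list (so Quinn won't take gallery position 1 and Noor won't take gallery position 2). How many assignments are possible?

Let Aᵢ (for i ∈ {1, 2}) be the placements that put person i in their forbidden gallery position. Any j of these fix j positions, leaving (4−j)! ways to fill the rest, and there are C(2,j) ways to pick which j.
By inclusion–exclusion, the number of valid placements is Σ_{j=0}^{2} (−1)^j C(2,j)·(4−j)!.
Computing: 24 − 12 + 2 = 14.

14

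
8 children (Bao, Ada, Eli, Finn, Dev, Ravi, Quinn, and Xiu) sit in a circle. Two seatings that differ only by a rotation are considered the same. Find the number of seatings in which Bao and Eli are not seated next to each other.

All circular seatings of 8 people number (7)! = 5040.
Seatings with Bao beside Eli: treat them as a block with 2 internal orders, giving 2 × (6)! = 1440.
Subtracting, 5040 − 1440 = 3600.

3600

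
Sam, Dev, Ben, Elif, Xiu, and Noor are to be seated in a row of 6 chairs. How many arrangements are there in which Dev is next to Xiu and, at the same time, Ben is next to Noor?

Treat {Dev,Xiu} as one block (2 orders) and {Ben,Noor} as another (2 orders).
That leaves 4 units to arrange: 2 × 2 × 4! = 4 × 24 = 96.

96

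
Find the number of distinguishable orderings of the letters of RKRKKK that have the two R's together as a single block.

Treat the 2 copies of R as a single block. The multiset to arrange is then {RR, K, K, K, K}, 5 items in all.
That gives (5)!/(4!) = 5 arrangements.

5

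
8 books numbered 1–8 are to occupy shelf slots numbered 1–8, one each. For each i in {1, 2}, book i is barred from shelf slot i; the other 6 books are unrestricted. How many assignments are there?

Let Aᵢ (for i ∈ {1, 2}) be the placements that put book i in its forbidden shelf slot. Any j of these fix j positions, leaving (8−j)! ways to fill the rest, and there are C(2,j) ways to pick which j.
By inclusion–exclusion, the number of valid placements is Σ_{j=0}^{2} (−1)^j C(2,j)·(8−j)!.
Computing: 40320 − 10080 + 720 = 30960.

30960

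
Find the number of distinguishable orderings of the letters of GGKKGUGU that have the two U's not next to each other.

315

There are 8!/(4!·2!·2!) = 420 arrangements of GGKKGUGU in total.
Arrangements with the U's together: treat UU as one letter, giving (7)!/(4!·2!) = 105.
Subtracting, 420 − 105 = 315 arrangements keep the U's apart.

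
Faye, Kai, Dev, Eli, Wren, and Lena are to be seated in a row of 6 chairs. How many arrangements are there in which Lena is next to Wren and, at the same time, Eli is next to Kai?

96

Treat {Lena,Wren} as one block (2 orders) and {Eli,Kai} as another (2 orders).
That leaves 4 units to arrange: 2 × 2 × 4! = 4 × 24 = 96.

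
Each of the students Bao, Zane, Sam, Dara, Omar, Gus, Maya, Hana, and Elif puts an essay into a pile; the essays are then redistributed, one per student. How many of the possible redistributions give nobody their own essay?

133496

Let Aᵢ be the assignments in which student i gets their own essay. We want the size of the complement of A₁∪…∪A_9.
By inclusion–exclusion this is Σ_{j=0}^{9} (−1)^j C(9,j)·(9−j)!.
Computing: 362880 − 362880 + 181440 − 60480 + 15120 − 3024 + 504 − 72 + 9 − 1 = 133496.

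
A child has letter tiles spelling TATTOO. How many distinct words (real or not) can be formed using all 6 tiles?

Letter multiplicities in TATTOO: A×1, O×2, T×3.
Dividing 6! = 720 by 3!·2! = 12 for the repeated letters gives 60.

60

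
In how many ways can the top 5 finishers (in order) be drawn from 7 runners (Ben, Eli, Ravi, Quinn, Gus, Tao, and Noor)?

2520

There are 7 choices for 1st place, 6 for 2nd, and so on down to 3 for position 5.
That gives 7 × 6 × 5 × 4 × 3 = 2520.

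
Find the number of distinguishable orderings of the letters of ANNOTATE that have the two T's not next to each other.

3780

There are 8!/(2!·2!·2!) = 5040 arrangements of ANNOTATE in total.
Arrangements with the T's together: treat TT as one letter, giving (7)!/(2!·2!) = 1260.
Subtracting, 5040 − 1260 = 3780 arrangements keep the T's apart.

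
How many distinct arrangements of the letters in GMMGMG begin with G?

10

With the first slot taken by G, it remains to arrange the other 5 letters (MMGMG).
Those 5 letters have G appearing twice and M appearing 3 times, giving (5)!/(3!·2!) = 10.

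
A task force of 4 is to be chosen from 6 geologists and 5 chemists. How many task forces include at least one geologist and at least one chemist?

Unrestricted: C(11,4) = 330 ways to pick any 4 of the 11.
Selections missing a whole group: no geologists → C(5,4) = 5; no chemists → C(6,4) = 15.
Both groups omitted at once is impossible, so 330 − 20 = 310.

310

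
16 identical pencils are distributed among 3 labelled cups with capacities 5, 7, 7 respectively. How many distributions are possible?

Without the upper bounds there are C(18,2) = 153 ways to split 16 among 3 cups.
Subtract solutions that violate a single cap (substitute x_i' = x_i − (cap_i+1)): x_1 ≥ 6 gives C(12,2) = 66; x_2 ≥ 8 gives C(10,2) = 45; x_3 ≥ 8 gives C(10,2) = 45. Together 156.
Add back pairs where two caps are both exceeded: 6 + 6 + 1 = 13.
By inclusion–exclusion the count is 153 − 156 + 13 = 10.

10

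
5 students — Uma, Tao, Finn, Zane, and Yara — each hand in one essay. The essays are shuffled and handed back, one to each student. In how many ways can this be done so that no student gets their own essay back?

Count assignments avoiding every fixed point. For any j of the 5 students fixed to their own essay, the other 5−j can be arranged in (5−j)! ways.
By inclusion–exclusion this is Σ_{j=0}^{5} (−1)^j C(5,j)·(5−j)!.
Computing: 120 − 120 + 60 − 20 + 5 − 1 = 44.

44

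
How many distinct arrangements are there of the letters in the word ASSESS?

The 6 letters of ASSESS have repeats: S appearing 4 times.
So there are 6! / (4!) = 30 distinguishable arrangements.

30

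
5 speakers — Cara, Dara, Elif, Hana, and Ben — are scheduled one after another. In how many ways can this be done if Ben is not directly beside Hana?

Of the 5! = 120 arrangements, those with Ben and Hana adjacent number 2 × 4! = 48 (treat the pair as a block with 2 internal orders).
So 120 − 48 = 72 arrangements keep them apart.

72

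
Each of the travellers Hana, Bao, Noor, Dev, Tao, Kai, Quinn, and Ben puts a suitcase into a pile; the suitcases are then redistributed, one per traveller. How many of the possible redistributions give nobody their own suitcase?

14833

Let Aᵢ be the assignments in which traveller i gets their own suitcase. We want the size of the complement of A₁∪…∪A_8.
By inclusion–exclusion this is Σ_{j=0}^{8} (−1)^j C(8,j)·(8−j)!.
Computing: 40320 − 40320 + 20160 − 6720 + 1680 − 336 + 56 − 8 + 1 = 14833.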